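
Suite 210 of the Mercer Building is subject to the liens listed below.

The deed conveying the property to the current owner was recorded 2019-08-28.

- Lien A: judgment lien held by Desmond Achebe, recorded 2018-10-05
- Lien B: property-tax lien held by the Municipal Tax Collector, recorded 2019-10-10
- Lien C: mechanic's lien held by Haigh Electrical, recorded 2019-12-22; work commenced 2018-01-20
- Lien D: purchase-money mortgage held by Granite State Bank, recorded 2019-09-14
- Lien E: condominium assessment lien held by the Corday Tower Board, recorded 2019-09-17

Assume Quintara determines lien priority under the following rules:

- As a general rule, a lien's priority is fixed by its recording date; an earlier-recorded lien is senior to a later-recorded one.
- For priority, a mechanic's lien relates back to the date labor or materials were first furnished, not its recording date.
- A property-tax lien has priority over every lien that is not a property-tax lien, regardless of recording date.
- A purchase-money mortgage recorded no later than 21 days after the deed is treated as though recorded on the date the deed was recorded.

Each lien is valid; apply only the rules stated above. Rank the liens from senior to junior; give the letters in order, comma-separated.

B, C, A, D, E

Effective dates: C is treated as recorded 2018-01-20, the work-commencement date; D was recorded within the 21-day window, so its effective date is the deed date 2019-08-28.
B is a property-tax lien and takes priority over every other lien.
Remaining liens by effective date: C (2018-01-20), A (2018-10-05), D (2019-08-28), E (2019-09-17).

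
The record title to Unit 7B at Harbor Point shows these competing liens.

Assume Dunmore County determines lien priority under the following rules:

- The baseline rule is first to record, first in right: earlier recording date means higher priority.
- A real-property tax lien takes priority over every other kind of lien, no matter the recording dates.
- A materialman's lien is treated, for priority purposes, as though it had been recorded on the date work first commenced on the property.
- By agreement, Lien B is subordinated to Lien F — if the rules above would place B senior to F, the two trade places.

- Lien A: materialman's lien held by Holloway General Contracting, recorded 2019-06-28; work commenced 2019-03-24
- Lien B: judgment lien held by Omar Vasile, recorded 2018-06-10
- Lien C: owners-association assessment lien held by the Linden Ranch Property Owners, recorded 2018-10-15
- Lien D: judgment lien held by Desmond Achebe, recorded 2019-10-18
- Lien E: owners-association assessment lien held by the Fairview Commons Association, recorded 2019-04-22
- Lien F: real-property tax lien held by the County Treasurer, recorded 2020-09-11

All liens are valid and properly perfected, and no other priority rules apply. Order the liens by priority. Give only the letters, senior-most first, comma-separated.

F, B, C, A, E, D

Adjusting effective dates: A is treated as recorded 2019-03-24, the work-commencement date.
As a real-property tax lien, F is senior to every other lien.
Ordering the rest by effective date: B (2018-06-10), C (2018-10-15), A (2019-03-24), E (2019-04-22), D (2019-10-18).
B is already junior to F, so the subordination agreement changes nothing.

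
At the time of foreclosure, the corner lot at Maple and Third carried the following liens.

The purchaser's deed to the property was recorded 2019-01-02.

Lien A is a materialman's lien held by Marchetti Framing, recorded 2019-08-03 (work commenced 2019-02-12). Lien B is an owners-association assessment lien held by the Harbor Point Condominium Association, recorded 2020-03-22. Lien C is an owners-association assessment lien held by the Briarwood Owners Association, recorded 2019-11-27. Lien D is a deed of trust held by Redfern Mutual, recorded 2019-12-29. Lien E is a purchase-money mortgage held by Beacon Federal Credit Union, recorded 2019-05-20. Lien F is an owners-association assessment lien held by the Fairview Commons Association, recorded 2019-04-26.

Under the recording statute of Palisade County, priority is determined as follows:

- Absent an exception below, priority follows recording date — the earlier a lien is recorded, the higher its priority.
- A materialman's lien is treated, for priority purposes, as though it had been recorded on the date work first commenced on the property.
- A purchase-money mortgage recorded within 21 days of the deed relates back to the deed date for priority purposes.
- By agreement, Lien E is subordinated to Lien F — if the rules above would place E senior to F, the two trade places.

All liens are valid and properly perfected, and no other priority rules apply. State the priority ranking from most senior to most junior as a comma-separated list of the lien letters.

A, F, E, C, D, B

Effective dates after the stated exceptions: A relates back to 2019-02-12 (work commenced); E was recorded 138 days after the deed, outside the 21-day window, so it keeps its recording date.
Sorted by effective date: A (2019-02-12), F (2019-04-26), E (2019-05-20), C (2019-11-27), D (2019-12-29), B (2020-03-22).
E is already junior to F, so the subordination agreement changes nothing.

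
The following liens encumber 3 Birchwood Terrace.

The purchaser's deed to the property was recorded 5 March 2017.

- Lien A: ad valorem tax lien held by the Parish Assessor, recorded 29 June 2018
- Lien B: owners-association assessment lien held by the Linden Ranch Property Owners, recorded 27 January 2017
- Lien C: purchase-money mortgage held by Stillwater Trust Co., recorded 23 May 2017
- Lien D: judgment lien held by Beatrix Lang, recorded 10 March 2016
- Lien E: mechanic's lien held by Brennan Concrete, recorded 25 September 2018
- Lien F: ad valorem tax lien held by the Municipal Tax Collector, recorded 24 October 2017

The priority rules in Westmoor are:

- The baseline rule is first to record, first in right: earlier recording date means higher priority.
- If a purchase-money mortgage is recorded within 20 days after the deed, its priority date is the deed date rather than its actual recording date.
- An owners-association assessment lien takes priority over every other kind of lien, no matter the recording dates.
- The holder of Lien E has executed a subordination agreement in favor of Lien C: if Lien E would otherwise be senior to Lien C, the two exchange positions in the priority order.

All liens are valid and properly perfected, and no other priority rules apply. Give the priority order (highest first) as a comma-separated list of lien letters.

B, D, C, F, A, E

Effective dates: C missed the 20-day window (79 days after the deed), so its recording date stands.
B is an owners-association assessment lien, so it outranks all other liens regardless of date.
Ordering the rest by effective date: D (10 March 2016), C (23 May 2017), F (24 October 2017), A (29 June 2018), E (25 September 2018).
E already ranks below C; the subordination has no effect.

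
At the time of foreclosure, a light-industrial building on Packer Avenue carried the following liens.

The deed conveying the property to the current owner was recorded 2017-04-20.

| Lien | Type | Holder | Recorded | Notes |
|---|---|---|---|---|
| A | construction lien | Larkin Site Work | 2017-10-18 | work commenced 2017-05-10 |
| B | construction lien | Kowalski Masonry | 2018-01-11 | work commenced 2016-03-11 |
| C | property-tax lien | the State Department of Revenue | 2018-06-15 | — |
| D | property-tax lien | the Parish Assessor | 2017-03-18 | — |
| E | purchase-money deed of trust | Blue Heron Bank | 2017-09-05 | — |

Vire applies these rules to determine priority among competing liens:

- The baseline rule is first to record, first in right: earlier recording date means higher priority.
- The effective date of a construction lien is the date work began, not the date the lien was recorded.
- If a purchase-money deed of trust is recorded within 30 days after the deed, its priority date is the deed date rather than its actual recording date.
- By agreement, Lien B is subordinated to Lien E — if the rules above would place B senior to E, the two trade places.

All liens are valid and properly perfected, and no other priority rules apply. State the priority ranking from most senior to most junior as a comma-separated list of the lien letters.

First, effective dates: A's effective date is 2017-05-10, when work began; B relates back to 2016-03-11 (work commenced); E was recorded 138 days after the deed — beyond 30 days — so no relation-back applies.
By effective date, earliest first: B (2016-03-11), D (2017-03-18), A (2017-05-10), E (2017-09-05), C (2018-06-15).
B is senior to E before the subordination, so the two trade places.

E, D, A, B, C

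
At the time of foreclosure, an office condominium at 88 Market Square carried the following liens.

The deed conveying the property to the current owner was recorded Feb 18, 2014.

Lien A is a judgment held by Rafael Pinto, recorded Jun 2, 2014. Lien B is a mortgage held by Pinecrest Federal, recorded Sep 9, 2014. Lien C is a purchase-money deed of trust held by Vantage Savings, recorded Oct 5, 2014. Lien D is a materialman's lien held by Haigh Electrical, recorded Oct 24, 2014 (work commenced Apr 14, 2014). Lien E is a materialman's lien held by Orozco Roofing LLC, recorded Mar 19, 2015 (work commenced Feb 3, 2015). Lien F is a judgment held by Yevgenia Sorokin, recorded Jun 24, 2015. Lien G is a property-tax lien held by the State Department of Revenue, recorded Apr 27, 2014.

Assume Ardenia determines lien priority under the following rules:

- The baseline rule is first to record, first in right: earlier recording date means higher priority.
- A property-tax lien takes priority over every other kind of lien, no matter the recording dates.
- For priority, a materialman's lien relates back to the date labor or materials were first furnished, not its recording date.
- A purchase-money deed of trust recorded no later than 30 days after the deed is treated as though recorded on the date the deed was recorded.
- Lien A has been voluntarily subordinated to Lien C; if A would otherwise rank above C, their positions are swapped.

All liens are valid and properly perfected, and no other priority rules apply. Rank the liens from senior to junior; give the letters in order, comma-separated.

Effective dates: C was recorded 229 days after the deed — beyond 30 days — so no relation-back applies; D's effective date is Apr 14, 2014, when work began; E is treated as recorded Feb 3, 2015, the work-commencement date.
G is a property-tax lien, so it outranks all other liens regardless of date.
Remaining liens by effective date: D (Apr 14, 2014), A (Jun 2, 2014), B (Sep 9, 2014), C (Oct 5, 2014), E (Feb 3, 2015), F (Jun 24, 2015).
Because A would otherwise rank above C, the subordination swaps them.

G, D, C, B, A, E, F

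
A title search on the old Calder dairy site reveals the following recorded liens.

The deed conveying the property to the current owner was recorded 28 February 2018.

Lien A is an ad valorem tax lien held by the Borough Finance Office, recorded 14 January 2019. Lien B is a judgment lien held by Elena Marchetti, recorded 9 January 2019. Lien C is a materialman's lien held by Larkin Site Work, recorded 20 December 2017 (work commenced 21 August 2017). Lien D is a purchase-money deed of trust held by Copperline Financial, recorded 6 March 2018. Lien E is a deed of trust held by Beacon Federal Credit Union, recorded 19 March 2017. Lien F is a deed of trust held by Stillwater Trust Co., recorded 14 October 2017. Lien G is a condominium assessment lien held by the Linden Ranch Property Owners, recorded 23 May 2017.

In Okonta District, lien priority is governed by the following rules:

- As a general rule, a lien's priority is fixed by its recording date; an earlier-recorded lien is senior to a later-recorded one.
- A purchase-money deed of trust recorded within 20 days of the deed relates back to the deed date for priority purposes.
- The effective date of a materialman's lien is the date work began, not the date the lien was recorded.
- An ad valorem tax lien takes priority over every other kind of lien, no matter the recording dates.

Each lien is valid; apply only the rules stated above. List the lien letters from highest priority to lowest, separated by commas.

First, effective dates: C relates back to 21 August 2017 (work commenced); D's effective date is the deed date, 28 February 2018.
A is an ad valorem tax lien, so it outranks all other liens regardless of date.
Among the remaining liens, by effective date: E (19 March 2017), G (23 May 2017), C (21 August 2017), F (14 October 2017), D (28 February 2018), B (9 January 2019).

A, E, G, C, F, D, B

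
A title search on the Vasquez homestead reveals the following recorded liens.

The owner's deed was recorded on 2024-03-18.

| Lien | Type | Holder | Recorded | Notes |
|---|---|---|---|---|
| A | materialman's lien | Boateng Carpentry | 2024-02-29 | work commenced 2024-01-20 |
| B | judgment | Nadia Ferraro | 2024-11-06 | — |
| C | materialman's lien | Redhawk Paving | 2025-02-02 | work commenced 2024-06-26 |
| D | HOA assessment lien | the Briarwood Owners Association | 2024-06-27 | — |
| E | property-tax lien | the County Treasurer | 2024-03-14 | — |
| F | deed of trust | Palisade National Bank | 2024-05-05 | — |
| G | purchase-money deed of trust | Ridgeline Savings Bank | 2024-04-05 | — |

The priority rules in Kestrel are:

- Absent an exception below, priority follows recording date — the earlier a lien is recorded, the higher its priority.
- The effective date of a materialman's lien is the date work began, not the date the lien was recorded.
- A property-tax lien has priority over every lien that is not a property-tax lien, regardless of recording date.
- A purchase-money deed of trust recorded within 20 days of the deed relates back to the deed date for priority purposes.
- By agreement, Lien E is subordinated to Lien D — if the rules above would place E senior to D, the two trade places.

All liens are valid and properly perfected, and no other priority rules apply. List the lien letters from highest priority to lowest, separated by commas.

D, A, G, F, C, E, B

First, effective dates: A's effective date is 2024-01-20, when work began; C is treated as recorded 2024-06-26, the work-commencement date; G's effective date is the deed date, 2024-03-18.
E is a property-tax lien, so it outranks all other liens regardless of date.
Ordering the rest by effective date: A (2024-01-20), G (2024-03-18), F (2024-05-05), C (2024-06-26), D (2024-06-27), B (2024-11-06).
E would otherwise be senior to D, so under the subordination agreement E and D exchange positions.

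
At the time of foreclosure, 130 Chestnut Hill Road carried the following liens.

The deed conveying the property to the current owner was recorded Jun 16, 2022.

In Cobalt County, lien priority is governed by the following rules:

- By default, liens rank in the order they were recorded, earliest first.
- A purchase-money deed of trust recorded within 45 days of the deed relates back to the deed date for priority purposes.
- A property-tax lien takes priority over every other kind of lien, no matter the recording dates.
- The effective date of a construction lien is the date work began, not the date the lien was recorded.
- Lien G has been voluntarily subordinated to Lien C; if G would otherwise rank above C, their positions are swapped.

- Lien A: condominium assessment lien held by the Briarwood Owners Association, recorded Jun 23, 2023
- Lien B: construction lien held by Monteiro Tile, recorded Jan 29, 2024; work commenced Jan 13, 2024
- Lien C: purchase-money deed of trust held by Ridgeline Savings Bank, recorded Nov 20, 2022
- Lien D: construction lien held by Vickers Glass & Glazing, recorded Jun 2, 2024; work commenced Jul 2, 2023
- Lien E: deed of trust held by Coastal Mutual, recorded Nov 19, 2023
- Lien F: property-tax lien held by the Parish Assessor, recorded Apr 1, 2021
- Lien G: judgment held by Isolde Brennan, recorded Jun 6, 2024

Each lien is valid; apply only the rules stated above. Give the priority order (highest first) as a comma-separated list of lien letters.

F, C, A, D, E, B, G

Adjusting effective dates: B is treated as recorded Jan 13, 2024, the work-commencement date; C was recorded 157 days after the deed — beyond 45 days — so no relation-back applies; D's effective date is Jul 2, 2023, when work began.
F, as a property-tax lien, has superpriority and ranks first.
The other liens, earliest effective date first: C (Nov 20, 2022), A (Jun 23, 2023), D (Jul 2, 2023), E (Nov 19, 2023), B (Jan 13, 2024), G (Jun 6, 2024).
G is already junior to C, so the subordination agreement changes nothing.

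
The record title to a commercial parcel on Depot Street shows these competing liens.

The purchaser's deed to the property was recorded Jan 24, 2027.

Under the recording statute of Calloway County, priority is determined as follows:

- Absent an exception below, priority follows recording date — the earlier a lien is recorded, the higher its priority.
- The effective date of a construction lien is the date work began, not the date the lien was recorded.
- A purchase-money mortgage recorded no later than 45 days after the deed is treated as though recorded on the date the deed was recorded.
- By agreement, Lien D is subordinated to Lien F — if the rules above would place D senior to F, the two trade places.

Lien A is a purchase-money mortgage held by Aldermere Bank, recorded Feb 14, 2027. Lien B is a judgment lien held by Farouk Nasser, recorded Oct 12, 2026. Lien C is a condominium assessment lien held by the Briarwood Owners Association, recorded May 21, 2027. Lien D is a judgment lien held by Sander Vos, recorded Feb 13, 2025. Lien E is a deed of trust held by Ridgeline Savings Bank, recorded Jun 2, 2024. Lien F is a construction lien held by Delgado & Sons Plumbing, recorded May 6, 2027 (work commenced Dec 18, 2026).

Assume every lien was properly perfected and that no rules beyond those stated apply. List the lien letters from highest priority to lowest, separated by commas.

E, F, B, D, A, C

Effective dates: A's effective date is the deed date, Jan 24, 2027; F relates back to Dec 18, 2026 (work commenced).
Sorted by effective date: E (Jun 2, 2024), D (Feb 13, 2025), B (Oct 12, 2026), F (Dec 18, 2026), A (Jan 24, 2027), C (May 21, 2027).
The subordination applies — D was senior to F — so D and F swap.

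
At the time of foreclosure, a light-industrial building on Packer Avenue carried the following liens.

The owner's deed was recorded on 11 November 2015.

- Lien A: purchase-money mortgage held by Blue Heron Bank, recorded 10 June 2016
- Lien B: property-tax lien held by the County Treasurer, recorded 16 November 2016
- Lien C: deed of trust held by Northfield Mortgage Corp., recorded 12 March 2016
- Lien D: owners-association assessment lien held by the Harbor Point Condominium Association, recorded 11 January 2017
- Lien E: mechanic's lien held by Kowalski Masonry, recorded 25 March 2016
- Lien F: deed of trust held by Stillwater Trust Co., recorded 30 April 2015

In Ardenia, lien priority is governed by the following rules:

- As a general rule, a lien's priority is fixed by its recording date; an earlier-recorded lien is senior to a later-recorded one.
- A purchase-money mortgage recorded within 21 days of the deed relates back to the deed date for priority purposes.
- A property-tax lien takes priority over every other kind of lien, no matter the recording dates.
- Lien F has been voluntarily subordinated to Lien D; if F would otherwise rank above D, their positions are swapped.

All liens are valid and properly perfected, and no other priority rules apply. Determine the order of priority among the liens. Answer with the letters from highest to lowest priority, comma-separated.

B, D, C, E, A, F

First, effective dates: A was recorded 212 days after the deed, outside the 21-day window, so it keeps its recording date.
B is a property-tax lien, so it outranks all other liens regardless of date.
Among the remaining liens, by effective date: F (30 April 2015), C (12 March 2016), E (25 March 2016), A (10 June 2016), D (11 January 2017).
F would otherwise be senior to D, so under the subordination agreement F and D exchange positions.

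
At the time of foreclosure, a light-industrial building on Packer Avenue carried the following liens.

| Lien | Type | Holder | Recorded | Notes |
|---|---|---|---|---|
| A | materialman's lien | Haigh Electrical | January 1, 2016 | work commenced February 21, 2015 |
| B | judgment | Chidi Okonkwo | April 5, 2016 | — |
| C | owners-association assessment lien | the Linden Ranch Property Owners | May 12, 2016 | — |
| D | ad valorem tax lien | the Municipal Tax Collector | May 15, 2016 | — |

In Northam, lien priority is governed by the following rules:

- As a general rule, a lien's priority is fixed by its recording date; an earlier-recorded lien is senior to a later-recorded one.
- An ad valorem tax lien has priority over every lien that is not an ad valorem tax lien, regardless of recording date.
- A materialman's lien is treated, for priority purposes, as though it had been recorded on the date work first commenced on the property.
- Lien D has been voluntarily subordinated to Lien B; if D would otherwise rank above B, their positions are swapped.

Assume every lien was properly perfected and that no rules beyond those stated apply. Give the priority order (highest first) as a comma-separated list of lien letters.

B, A, D, C

Adjusting effective dates: A's effective date is February 21, 2015, when work began.
As an ad valorem tax lien, D is senior to every other lien.
Among the remaining liens, by effective date: A (February 21, 2015), B (April 5, 2016), C (May 12, 2016).
The subordination applies — D was senior to B — so D and B swap.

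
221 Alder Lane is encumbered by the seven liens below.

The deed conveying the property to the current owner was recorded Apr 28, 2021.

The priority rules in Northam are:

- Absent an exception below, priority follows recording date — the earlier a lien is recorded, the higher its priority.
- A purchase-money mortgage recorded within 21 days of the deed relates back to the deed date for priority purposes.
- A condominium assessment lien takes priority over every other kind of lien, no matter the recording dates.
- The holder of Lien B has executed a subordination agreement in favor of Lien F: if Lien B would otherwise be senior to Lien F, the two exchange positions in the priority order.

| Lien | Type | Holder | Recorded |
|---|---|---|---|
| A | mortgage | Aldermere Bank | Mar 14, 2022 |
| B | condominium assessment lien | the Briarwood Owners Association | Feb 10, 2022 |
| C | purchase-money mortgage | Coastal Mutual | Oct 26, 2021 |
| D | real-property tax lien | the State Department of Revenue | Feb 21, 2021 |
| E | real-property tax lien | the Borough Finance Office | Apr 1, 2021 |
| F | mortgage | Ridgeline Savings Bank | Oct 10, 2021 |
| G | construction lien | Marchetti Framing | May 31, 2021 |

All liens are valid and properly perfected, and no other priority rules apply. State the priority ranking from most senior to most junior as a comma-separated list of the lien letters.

Adjusting effective dates: C was recorded 181 days after the deed, outside the 21-day window, so it keeps its recording date.
B, as a condominium assessment lien, has superpriority and ranks first.
Ordering the rest by effective date: D (Feb 21, 2021), E (Apr 1, 2021), G (May 31, 2021), F (Oct 10, 2021), C (Oct 26, 2021), A (Mar 14, 2022).
The subordination applies — B was senior to F — so B and F swap.

F, D, E, G, B, C, A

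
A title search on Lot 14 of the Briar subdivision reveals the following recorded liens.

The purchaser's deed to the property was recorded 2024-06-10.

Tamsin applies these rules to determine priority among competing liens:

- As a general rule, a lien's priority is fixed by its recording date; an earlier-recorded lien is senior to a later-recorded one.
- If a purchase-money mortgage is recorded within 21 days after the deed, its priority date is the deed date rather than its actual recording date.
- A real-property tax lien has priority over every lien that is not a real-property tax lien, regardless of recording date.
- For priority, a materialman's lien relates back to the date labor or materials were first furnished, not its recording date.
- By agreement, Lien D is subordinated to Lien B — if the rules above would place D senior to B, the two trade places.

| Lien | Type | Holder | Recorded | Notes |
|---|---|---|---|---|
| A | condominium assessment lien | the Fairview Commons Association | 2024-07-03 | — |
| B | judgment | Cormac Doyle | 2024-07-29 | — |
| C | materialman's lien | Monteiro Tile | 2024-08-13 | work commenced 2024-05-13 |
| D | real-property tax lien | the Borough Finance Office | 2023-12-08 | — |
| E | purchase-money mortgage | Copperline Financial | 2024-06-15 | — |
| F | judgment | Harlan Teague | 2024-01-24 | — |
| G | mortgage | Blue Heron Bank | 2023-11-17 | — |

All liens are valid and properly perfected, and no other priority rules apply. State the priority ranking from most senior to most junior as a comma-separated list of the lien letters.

Effective dates: C is treated as recorded 2024-05-13, the work-commencement date; E's effective date is the deed date, 2024-06-10.
D is a real-property tax lien, so it outranks all other liens regardless of date.
Ordering the rest by effective date: G (2023-11-17), F (2024-01-24), C (2024-05-13), E (2024-06-10), A (2024-07-03), B (2024-07-29).
Because D would otherwise rank above B, the subordination swaps them.

B, G, F, C, E, A, D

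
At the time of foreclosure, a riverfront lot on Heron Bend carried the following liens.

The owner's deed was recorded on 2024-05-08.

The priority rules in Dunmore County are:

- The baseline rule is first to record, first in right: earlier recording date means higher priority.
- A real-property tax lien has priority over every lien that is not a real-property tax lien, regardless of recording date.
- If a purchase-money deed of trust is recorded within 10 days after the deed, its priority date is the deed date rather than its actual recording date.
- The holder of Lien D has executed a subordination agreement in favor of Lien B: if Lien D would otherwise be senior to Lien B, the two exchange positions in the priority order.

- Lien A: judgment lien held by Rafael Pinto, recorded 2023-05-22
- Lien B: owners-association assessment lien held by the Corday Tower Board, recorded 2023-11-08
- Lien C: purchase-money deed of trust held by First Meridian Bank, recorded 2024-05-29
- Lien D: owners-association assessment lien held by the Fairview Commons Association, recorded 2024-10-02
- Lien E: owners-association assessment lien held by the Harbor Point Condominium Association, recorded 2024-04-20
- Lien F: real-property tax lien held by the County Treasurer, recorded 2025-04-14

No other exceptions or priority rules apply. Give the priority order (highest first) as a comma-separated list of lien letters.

F, A, B, E, C, D

Effective dates after the stated exceptions: C was recorded 21 days after the deed — beyond 10 days — so no relation-back applies.
F is a real-property tax lien, so it outranks all other liens regardless of date.
The other liens, earliest effective date first: A (2023-05-22), B (2023-11-08), E (2024-04-20), C (2024-05-29), D (2024-10-02).
D already ranks below B; the subordination has no effect.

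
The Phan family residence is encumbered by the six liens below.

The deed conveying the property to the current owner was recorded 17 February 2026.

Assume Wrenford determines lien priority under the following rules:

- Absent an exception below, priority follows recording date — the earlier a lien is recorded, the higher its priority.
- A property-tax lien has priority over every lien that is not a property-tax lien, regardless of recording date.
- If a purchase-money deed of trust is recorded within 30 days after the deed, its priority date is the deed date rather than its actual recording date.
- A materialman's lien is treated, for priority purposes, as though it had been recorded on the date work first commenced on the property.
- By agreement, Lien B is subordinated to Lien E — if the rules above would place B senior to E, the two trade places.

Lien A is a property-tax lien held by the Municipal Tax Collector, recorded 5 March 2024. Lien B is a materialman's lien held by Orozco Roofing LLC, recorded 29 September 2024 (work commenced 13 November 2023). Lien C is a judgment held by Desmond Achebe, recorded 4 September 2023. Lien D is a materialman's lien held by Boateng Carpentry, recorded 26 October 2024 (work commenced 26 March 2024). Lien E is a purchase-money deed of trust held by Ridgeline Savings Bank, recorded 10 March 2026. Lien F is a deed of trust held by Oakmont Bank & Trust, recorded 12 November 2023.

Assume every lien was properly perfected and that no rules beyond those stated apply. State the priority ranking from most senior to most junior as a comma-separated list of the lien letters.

A, C, F, E, D, B

First, effective dates: B's effective date is 13 November 2023, when work began; D relates back to 26 March 2024 (work commenced); E relates back to the deed date 17 February 2026.
A, as a property-tax lien, has superpriority and ranks first.
Ordering the rest by effective date: C (4 September 2023), F (12 November 2023), B (13 November 2023), D (26 March 2024), E (17 February 2026).
B would otherwise be senior to E, so under the subordination agreement B and E exchange positions.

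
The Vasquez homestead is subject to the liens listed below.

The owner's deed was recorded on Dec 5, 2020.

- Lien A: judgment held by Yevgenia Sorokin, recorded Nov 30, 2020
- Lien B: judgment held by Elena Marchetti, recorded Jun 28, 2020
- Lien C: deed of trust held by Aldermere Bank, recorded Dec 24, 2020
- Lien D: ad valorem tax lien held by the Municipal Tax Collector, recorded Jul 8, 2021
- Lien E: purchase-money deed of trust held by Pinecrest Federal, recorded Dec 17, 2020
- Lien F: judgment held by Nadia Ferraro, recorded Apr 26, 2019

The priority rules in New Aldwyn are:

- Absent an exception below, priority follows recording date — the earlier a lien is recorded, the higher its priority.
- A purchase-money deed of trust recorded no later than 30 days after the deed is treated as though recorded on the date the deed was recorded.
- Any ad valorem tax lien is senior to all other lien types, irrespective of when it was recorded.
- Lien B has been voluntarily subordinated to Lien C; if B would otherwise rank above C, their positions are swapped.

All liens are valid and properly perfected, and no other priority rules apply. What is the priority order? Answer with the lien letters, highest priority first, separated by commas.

D, F, C, A, E, B

First, effective dates: E was recorded within the 30-day window, so its effective date is the deed date Dec 5, 2020.
D, as an ad valorem tax lien, has superpriority and ranks first.
Remaining liens by effective date: F (Apr 26, 2019), B (Jun 28, 2020), A (Nov 30, 2020), E (Dec 5, 2020), C (Dec 24, 2020).
B is senior to C before the subordination, so the two trade places.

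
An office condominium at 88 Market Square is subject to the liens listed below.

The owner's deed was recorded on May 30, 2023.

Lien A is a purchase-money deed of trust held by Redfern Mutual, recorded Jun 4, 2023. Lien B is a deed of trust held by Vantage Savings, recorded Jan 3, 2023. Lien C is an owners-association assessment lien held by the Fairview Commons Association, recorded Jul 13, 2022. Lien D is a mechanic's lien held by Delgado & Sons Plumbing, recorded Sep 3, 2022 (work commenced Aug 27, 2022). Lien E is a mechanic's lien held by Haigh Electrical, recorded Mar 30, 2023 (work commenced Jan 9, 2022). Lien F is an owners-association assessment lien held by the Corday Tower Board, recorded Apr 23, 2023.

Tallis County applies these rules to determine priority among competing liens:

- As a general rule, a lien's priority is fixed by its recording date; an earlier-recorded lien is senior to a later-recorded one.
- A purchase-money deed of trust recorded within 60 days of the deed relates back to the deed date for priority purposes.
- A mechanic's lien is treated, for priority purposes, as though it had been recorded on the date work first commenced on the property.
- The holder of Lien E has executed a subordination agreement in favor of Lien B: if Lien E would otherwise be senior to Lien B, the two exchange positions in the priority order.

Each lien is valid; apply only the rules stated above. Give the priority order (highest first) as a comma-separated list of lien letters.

Effective dates: A was recorded within the 60-day window, so its effective date is the deed date May 30, 2023; D relates back to Aug 27, 2022 (work commenced); E relates back to Jan 9, 2022 (work commenced).
Ordering by effective date: E (Jan 9, 2022), C (Jul 13, 2022), D (Aug 27, 2022), B (Jan 3, 2023), F (Apr 23, 2023), A (May 30, 2023).
E would otherwise be senior to B, so under the subordination agreement E and B exchange positions.

B, C, D, E, F, A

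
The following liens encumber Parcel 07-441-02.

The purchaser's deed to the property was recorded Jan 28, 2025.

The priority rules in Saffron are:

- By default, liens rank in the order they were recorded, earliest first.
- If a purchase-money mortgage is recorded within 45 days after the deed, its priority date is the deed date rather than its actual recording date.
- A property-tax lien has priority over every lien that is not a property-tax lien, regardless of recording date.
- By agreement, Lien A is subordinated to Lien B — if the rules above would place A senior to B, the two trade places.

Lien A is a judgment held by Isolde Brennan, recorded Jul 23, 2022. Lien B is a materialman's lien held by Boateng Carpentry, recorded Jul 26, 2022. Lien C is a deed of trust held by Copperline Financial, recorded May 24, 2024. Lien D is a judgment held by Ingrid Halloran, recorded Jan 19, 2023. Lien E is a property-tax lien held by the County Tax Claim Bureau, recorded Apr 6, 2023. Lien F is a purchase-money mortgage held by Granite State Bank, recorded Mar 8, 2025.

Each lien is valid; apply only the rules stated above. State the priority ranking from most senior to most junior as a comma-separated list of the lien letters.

E, B, A, D, C, F

Adjusting effective dates: F was recorded within the 45-day window, so its effective date is the deed date Jan 28, 2025.
E is a property-tax lien, so it outranks all other liens regardless of date.
Ordering the rest by effective date: A (Jul 23, 2022), B (Jul 26, 2022), D (Jan 19, 2023), C (May 24, 2024), F (Jan 28, 2025).
A would otherwise be senior to B, so under the subordination agreement A and B exchange positions.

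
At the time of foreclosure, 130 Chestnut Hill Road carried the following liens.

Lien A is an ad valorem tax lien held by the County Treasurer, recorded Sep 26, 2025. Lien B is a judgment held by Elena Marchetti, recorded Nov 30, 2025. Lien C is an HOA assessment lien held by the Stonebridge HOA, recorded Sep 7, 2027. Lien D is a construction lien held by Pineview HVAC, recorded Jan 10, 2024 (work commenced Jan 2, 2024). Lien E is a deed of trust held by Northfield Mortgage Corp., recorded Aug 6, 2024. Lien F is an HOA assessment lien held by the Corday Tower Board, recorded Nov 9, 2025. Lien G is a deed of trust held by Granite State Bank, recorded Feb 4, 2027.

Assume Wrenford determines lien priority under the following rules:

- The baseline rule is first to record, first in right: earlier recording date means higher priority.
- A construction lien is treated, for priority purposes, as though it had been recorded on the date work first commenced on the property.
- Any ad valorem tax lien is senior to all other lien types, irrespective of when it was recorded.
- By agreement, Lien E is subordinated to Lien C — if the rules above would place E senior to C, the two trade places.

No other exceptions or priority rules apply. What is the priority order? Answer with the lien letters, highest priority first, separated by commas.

A, D, C, F, B, G, E

Effective dates: D relates back to Jan 2, 2024 (work commenced).
As an ad valorem tax lien, A is senior to every other lien.
Ordering the rest by effective date: D (Jan 2, 2024), E (Aug 6, 2024), F (Nov 9, 2025), B (Nov 30, 2025), G (Feb 4, 2027), C (Sep 7, 2027).
E is senior to C before the subordination, so the two trade places.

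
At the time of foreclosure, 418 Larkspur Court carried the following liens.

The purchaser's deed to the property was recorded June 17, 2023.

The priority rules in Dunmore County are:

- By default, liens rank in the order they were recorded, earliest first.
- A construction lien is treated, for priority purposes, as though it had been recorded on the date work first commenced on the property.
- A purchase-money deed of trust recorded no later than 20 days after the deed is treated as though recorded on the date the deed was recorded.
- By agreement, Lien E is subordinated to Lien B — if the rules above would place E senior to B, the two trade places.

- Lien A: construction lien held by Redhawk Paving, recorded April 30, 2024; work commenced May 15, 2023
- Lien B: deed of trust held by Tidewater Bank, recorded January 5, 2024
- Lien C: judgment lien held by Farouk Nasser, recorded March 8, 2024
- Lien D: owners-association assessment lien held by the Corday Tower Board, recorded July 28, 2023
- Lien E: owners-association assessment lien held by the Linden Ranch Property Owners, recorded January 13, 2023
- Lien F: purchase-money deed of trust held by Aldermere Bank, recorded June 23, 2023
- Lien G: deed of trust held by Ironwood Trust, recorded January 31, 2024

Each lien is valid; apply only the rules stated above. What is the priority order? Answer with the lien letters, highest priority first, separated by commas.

First, effective dates: A is treated as recorded May 15, 2023, the work-commencement date; F's effective date is the deed date, June 17, 2023.
Ordering by effective date: E (January 13, 2023), A (May 15, 2023), F (June 17, 2023), D (July 28, 2023), B (January 5, 2024), G (January 31, 2024), C (March 8, 2024).
Because E would otherwise rank above B, the subordination swaps them.

B, A, F, D, E, G, C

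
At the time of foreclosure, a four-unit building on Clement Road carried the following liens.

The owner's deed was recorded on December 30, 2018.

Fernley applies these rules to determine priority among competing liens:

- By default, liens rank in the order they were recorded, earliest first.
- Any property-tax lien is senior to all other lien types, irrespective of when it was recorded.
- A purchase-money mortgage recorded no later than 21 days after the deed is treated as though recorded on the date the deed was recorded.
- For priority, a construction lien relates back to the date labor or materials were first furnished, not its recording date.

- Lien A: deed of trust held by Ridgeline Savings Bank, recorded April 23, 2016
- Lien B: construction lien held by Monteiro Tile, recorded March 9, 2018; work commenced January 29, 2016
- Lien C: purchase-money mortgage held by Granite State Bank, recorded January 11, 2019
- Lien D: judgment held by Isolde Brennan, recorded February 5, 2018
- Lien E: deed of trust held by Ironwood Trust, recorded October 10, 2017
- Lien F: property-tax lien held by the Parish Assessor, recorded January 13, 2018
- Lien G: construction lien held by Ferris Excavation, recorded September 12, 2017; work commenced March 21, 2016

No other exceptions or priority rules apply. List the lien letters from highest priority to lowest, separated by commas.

Adjusting effective dates: B's effective date is January 29, 2016, when work began; C's effective date is the deed date, December 30, 2018; G's effective date is March 21, 2016, when work began.
F is a property-tax lien and takes priority over every other lien.
Among the remaining liens, by effective date: B (January 29, 2016), G (March 21, 2016), A (April 23, 2016), E (October 10, 2017), D (February 5, 2018), C (December 30, 2018).

F, B, G, A, E, D, C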